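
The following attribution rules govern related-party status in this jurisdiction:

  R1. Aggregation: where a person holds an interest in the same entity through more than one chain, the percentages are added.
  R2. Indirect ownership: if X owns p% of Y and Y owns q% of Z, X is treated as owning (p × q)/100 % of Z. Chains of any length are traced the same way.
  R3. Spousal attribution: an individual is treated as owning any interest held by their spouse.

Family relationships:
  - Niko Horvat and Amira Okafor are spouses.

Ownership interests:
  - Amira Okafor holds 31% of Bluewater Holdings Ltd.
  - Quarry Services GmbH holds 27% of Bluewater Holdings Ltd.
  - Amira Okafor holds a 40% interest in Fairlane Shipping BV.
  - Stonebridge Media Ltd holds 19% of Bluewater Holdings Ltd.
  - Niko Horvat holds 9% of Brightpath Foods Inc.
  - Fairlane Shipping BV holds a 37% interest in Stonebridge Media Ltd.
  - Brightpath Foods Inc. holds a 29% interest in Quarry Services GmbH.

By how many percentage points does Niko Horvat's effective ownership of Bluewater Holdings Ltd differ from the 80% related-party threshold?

45.4833

By spousal attribution (R3), Niko Horvat is treated as owning Amira Okafor's 40% interest in Fairlane Shipping BV.
By spousal attribution (R3), Niko Horvat is treated as owning Amira Okafor's 31% interest in Bluewater Holdings Ltd.
Chain via Brightpath Foods Inc. → Quarry Services GmbH (R2): 9% × 29% × 27% = 0.7047% of Bluewater Holdings Ltd.
Chain via Fairlane Shipping BV → Stonebridge Media Ltd (R2): 40% × 37% × 19% = 2.812% of Bluewater Holdings Ltd.
Direct interest in Bluewater Holdings Ltd: 31%.
Aggregating (R1): 0.7047% + 2.812% + 31% = 34.5167%.
34.5167% falls short of the 80% threshold by 45.4833 percentage points.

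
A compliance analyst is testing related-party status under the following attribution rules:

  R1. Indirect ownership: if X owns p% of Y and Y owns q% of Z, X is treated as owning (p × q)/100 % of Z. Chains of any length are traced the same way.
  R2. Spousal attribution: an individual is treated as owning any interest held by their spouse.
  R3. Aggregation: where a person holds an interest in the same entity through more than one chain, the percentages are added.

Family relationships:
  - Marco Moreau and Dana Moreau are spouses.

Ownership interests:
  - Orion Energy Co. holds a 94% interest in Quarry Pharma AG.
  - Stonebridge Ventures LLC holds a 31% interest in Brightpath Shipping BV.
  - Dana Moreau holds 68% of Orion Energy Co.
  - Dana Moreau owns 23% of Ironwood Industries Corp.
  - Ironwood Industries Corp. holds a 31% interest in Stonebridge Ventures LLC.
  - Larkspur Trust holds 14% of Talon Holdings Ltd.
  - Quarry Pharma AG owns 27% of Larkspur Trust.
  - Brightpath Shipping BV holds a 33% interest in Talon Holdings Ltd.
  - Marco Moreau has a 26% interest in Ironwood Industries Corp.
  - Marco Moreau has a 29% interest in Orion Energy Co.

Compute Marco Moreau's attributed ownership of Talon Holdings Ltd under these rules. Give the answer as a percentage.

By spousal attribution (R2), Marco Moreau is treated as also owning Dana Moreau's interest in Orion Energy Co, giving 29% + 68% = 97%.
By spousal attribution (R2), Marco Moreau is treated as also owning Dana Moreau's interest in Ironwood Industries Corp, giving 26% + 23% = 49%.
Chain via Orion Energy Co. → Quarry Pharma AG → Larkspur Trust (R1): 97% × 94% × 27% × 14% = 3.446604% of Talon Holdings Ltd.
Chain via Ironwood Industries Corp. → Stonebridge Ventures LLC → Brightpath Shipping BV (R1): 49% × 31% × 31% × 33% = 1.553937% of Talon Holdings Ltd.
Aggregating (R3): 3.446604% + 1.553937% = 5.000541%.

5.000541%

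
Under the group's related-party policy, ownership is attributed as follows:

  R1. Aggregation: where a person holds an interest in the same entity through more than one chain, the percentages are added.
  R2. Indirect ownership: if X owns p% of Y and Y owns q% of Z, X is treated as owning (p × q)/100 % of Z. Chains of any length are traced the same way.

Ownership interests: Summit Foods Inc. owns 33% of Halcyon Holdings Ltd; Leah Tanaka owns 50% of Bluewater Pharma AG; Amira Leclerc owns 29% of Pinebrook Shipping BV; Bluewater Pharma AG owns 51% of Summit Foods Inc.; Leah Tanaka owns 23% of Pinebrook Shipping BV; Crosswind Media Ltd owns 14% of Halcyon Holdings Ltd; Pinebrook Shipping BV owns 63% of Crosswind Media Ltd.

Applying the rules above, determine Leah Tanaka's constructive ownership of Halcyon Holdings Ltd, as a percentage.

Chain via Pinebrook Shipping BV → Crosswind Media Ltd (R2): 23% × 63% × 14% = 2.0286% of Halcyon Holdings Ltd.
Chain via Bluewater Pharma AG → Summit Foods Inc. (R2): 50% × 51% × 33% = 8.415% of Halcyon Holdings Ltd.
Aggregating (R1): 2.0286% + 8.415% = 10.4436%.

10.4436%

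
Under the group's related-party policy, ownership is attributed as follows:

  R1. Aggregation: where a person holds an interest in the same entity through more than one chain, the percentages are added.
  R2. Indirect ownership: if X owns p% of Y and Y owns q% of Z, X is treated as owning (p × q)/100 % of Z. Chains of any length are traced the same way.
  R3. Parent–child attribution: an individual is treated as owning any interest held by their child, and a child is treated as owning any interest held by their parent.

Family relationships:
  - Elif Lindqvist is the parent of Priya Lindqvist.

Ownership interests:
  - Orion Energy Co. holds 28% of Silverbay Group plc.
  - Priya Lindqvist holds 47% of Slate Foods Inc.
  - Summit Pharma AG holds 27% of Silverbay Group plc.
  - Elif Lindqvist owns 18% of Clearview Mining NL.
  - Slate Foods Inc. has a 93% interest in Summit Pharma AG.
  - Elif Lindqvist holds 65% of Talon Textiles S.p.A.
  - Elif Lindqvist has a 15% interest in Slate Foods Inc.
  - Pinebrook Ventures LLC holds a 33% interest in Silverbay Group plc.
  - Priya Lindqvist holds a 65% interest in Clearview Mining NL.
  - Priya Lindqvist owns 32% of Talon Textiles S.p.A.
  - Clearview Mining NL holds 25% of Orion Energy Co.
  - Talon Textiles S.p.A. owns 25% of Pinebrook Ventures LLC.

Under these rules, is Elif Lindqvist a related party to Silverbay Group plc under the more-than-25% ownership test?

By parent–child attribution (R3), Elif Lindqvist is treated as also owning Priya Lindqvist's interest in Clearview Mining NL, giving 18% + 65% = 83%.
By parent–child attribution (R3), Elif Lindqvist is treated as also owning Priya Lindqvist's interest in Slate Foods Inc, giving 15% + 47% = 62%.
By parent–child attribution (R3), Elif Lindqvist is treated as also owning Priya Lindqvist's interest in Talon Textiles S.p.A, giving 65% + 32% = 97%.
Chain via Clearview Mining NL → Orion Energy Co. (R2): 83% × 25% × 28% = 5.81% of Silverbay Group plc.
Chain via Slate Foods Inc. → Summit Pharma AG (R2): 62% × 93% × 27% = 15.5682% of Silverbay Group plc.
Chain via Talon Textiles S.p.A. → Pinebrook Ventures LLC (R2): 97% × 25% × 33% = 8.0025% of Silverbay Group plc.
Aggregating (R1): 5.81% + 15.5682% + 8.0025% = 29.3807%.
29.3807% exceeds the 25% threshold, so Elif is a related party to Silverbay Group plc.

Yes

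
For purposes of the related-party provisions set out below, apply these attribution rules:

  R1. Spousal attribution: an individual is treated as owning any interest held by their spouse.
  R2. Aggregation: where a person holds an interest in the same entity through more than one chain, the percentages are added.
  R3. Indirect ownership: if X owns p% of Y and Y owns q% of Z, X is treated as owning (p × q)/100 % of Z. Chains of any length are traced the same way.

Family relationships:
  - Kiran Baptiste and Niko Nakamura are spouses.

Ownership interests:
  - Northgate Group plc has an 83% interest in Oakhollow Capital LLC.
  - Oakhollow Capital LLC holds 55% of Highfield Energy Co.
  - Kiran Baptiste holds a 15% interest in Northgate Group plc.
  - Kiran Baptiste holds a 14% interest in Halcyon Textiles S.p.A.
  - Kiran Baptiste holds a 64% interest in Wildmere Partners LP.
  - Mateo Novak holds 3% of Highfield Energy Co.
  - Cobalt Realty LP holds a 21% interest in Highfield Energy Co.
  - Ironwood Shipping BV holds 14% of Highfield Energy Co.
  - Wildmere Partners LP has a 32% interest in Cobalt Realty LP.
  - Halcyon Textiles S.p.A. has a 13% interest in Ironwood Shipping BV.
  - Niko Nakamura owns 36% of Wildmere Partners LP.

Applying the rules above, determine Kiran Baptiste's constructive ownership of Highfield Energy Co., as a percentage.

13.8223%

By spousal attribution (R1), Kiran Baptiste is treated as also owning Niko Nakamura's interest in Wildmere Partners LP, giving 64% + 36% = 100%.
Chain via Northgate Group plc → Oakhollow Capital LLC (R3): 15% × 83% × 55% = 6.8475% of Highfield Energy Co.
Chain via Halcyon Textiles S.p.A. → Ironwood Shipping BV (R3): 14% × 13% × 14% = 0.2548% of Highfield Energy Co.
Chain via Wildmere Partners LP → Cobalt Realty LP (R3): 100% × 32% × 21% = 6.72% of Highfield Energy Co.
Aggregating (R2): 6.8475% + 0.2548% + 6.72% = 13.8223%.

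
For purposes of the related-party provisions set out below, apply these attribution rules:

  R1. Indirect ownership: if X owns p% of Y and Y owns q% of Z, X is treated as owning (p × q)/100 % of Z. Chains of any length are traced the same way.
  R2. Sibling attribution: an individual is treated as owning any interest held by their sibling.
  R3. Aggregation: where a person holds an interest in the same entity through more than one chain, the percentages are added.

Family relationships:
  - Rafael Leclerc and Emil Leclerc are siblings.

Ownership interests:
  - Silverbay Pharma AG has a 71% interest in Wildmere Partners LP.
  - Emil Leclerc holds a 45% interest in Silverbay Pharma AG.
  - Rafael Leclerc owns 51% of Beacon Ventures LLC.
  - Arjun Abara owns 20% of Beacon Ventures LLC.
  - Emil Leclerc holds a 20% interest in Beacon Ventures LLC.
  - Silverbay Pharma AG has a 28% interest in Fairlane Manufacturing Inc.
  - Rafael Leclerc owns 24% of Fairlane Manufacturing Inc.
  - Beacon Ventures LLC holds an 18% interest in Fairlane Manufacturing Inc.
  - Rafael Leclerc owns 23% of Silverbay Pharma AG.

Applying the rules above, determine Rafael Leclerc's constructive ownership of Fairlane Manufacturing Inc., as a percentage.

By sibling attribution (R2), Rafael Leclerc is treated as also owning Emil Leclerc's interest in Silverbay Pharma AG, giving 23% + 45% = 68%.
By sibling attribution (R2), Rafael Leclerc is treated as also owning Emil Leclerc's interest in Beacon Ventures LLC, giving 51% + 20% = 71%.
Chain via Silverbay Pharma AG (R1): 68% × 28% = 19.04% of Fairlane Manufacturing Inc.
Chain via Beacon Ventures LLC (R1): 71% × 18% = 12.78% of Fairlane Manufacturing Inc.
Direct interest in Fairlane Manufacturing Inc: 24%.
Aggregating (R3): 19.04% + 12.78% + 24% = 55.82%.

55.82%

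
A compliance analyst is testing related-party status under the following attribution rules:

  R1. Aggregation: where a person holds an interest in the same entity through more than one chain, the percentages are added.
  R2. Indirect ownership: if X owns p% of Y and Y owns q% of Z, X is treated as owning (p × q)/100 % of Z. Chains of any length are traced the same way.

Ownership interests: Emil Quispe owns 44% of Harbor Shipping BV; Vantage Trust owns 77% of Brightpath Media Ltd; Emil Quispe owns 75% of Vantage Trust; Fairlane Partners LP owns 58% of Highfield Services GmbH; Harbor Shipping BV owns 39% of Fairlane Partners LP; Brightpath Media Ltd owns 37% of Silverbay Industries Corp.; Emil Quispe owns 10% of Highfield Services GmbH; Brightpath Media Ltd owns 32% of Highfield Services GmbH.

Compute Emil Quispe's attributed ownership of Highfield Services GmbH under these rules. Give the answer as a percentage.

Chain via Vantage Trust → Brightpath Media Ltd (R2): 75% × 77% × 32% = 18.48% of Highfield Services GmbH.
Chain via Harbor Shipping BV → Fairlane Partners LP (R2): 44% × 39% × 58% = 9.9528% of Highfield Services GmbH.
Direct interest in Highfield Services GmbH: 10%.
Aggregating (R1): 18.48% + 9.9528% + 10% = 38.4328%.

38.4328%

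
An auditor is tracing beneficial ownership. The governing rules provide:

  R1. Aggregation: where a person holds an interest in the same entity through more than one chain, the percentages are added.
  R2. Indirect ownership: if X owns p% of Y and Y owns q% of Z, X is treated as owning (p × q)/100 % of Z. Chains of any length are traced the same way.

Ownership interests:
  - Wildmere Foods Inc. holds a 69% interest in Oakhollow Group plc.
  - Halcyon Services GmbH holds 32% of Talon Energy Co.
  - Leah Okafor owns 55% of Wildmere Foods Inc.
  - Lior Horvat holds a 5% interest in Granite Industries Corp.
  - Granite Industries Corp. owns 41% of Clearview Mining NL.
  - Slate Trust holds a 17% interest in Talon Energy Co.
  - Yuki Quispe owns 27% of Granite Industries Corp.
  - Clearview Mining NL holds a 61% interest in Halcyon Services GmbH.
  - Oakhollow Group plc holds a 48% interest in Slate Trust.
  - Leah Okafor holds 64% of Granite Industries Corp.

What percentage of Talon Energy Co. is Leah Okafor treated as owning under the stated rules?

Chain via Granite Industries Corp. → Clearview Mining NL → Halcyon Services GmbH (R2): 64% × 41% × 61% × 32% = 5.122048% of Talon Energy Co.
Chain via Wildmere Foods Inc. → Oakhollow Group plc → Slate Trust (R2): 55% × 69% × 48% × 17% = 3.09672% of Talon Energy Co.
Aggregating (R1): 5.122048% + 3.09672% = 8.218768%.

8.218768%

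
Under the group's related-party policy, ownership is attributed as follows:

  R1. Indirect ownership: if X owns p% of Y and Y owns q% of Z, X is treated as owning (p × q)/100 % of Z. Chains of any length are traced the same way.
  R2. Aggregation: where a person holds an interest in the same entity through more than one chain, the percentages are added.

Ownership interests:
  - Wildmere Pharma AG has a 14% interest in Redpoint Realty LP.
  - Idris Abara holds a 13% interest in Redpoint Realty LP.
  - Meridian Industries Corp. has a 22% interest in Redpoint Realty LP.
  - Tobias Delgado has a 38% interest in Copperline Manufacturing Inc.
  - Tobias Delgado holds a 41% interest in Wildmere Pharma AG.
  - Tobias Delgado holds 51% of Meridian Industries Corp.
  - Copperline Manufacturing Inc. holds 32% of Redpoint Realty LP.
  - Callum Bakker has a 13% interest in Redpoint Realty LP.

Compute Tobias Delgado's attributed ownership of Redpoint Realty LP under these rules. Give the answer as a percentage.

29.12%

Chain via Wildmere Pharma AG (R1): 41% × 14% = 5.74% of Redpoint Realty LP.
Chain via Meridian Industries Corp. (R1): 51% × 22% = 11.22% of Redpoint Realty LP.
Chain via Copperline Manufacturing Inc. (R1): 38% × 32% = 12.16% of Redpoint Realty LP.
Aggregating (R2): 5.74% + 11.22% + 12.16% = 29.12%.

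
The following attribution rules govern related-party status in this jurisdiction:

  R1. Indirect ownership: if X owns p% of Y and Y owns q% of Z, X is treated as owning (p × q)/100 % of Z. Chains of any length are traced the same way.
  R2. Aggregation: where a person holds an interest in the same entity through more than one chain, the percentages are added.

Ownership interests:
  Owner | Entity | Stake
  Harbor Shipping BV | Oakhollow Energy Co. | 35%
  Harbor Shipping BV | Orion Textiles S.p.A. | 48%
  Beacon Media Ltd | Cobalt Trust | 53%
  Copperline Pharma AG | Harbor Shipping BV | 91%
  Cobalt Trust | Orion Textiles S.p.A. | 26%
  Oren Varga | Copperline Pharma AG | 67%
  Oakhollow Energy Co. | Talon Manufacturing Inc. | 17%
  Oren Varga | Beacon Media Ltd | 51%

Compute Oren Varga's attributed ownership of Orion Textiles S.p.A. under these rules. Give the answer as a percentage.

Chain via Beacon Media Ltd → Cobalt Trust (R1): 51% × 53% × 26% = 7.0278% of Orion Textiles S.p.A.
Chain via Copperline Pharma AG → Harbor Shipping BV (R1): 67% × 91% × 48% = 29.2656% of Orion Textiles S.p.A.
Aggregating (R2): 7.0278% + 29.2656% = 36.2934%.

36.2934%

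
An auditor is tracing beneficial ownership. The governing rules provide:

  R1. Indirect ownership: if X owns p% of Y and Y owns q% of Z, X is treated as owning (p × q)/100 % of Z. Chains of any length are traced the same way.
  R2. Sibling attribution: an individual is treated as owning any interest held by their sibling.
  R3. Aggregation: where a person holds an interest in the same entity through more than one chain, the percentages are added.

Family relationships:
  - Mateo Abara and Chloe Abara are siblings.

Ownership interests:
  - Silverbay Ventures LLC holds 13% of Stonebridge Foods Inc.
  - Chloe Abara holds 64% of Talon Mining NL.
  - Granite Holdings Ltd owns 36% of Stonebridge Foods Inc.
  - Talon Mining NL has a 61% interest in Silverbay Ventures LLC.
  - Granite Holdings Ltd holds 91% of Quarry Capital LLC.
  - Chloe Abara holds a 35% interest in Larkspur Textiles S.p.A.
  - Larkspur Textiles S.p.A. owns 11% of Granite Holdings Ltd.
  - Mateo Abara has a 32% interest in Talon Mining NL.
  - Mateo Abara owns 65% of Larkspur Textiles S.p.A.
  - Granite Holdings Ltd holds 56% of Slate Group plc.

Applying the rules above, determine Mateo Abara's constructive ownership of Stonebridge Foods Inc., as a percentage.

By sibling attribution (R2), Mateo Abara is treated as also owning Chloe Abara's interest in Talon Mining NL, giving 32% + 64% = 96%.
By sibling attribution (R2), Mateo Abara is treated as also owning Chloe Abara's interest in Larkspur Textiles S.p.A, giving 65% + 35% = 100%.
Chain via Talon Mining NL → Silverbay Ventures LLC (R1): 96% × 61% × 13% = 7.6128% of Stonebridge Foods Inc.
Chain via Larkspur Textiles S.p.A. → Granite Holdings Ltd (R1): 100% × 11% × 36% = 3.96% of Stonebridge Foods Inc.
Aggregating (R3): 7.6128% + 3.96% = 11.5728%.

11.5728%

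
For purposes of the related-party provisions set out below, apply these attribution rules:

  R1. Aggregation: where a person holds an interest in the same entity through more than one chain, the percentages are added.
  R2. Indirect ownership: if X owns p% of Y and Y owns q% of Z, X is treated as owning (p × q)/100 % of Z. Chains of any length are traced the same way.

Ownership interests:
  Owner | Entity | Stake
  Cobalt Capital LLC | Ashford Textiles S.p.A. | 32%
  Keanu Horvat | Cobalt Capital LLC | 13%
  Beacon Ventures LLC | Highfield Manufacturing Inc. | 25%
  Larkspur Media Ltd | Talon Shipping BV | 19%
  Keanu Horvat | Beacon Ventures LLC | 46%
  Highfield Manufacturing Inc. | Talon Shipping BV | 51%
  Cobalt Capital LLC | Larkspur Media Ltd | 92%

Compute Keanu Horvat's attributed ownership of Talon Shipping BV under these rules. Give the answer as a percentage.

Chain via Beacon Ventures LLC → Highfield Manufacturing Inc. (R2): 46% × 25% × 51% = 5.865% of Talon Shipping BV.
Chain via Cobalt Capital LLC → Larkspur Media Ltd (R2): 13% × 92% × 19% = 2.2724% of Talon Shipping BV.
Aggregating (R1): 5.865% + 2.2724% = 8.1374%.

8.1374%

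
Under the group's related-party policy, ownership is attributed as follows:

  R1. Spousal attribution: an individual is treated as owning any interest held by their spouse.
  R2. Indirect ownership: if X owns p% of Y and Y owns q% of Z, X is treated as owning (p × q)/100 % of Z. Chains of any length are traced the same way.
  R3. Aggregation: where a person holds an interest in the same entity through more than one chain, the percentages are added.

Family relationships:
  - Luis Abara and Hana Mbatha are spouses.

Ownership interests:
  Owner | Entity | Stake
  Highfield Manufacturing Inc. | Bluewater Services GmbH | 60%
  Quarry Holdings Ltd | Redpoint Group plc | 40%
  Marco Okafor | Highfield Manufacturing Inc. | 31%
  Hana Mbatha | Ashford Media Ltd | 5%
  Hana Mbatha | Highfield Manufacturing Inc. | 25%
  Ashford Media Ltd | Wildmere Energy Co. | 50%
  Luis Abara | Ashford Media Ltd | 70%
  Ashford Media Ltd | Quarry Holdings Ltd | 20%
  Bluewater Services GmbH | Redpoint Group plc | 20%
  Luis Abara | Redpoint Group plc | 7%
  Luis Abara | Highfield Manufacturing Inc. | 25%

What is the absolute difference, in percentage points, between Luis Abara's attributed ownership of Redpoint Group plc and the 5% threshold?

By spousal attribution (R1), Luis Abara is treated as also owning Hana Mbatha's interest in Highfield Manufacturing Inc, giving 25% + 25% = 50%.
By spousal attribution (R1), Luis Abara is treated as also owning Hana Mbatha's interest in Ashford Media Ltd, giving 70% + 5% = 75%.
Chain via Highfield Manufacturing Inc. → Bluewater Services GmbH (R2): 50% × 60% × 20% = 6% of Redpoint Group plc.
Chain via Ashford Media Ltd → Quarry Holdings Ltd (R2): 75% × 20% × 40% = 6% of Redpoint Group plc.
Direct interest in Redpoint Group plc: 7%.
Aggregating (R3): 6% + 6% + 7% = 19%.
19% exceeds the 5% threshold by 14 percentage points.

14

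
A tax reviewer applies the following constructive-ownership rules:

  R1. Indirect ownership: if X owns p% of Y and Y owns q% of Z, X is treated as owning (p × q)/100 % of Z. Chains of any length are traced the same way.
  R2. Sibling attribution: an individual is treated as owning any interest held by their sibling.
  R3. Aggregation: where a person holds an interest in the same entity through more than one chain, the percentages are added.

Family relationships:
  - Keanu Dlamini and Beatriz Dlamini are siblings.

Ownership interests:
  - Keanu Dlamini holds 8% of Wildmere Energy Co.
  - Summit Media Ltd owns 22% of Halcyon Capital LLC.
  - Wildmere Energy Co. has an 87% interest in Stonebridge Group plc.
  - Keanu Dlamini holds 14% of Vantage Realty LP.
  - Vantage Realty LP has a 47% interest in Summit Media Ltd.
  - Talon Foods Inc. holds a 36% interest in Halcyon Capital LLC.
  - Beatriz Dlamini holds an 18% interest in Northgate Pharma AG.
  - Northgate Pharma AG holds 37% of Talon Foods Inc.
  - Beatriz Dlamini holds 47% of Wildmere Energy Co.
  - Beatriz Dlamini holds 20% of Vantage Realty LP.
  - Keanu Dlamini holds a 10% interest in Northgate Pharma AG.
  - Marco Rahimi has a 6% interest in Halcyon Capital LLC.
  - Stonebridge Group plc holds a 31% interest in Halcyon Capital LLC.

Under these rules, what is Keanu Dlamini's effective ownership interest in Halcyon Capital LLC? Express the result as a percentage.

22.0787%

By sibling attribution (R2), Keanu Dlamini is treated as also owning Beatriz Dlamini's interest in Vantage Realty LP, giving 14% + 20% = 34%.
By sibling attribution (R2), Keanu Dlamini is treated as also owning Beatriz Dlamini's interest in Wildmere Energy Co, giving 8% + 47% = 55%.
By sibling attribution (R2), Keanu Dlamini is treated as also owning Beatriz Dlamini's interest in Northgate Pharma AG, giving 10% + 18% = 28%.
Chain via Vantage Realty LP → Summit Media Ltd (R1): 34% × 47% × 22% = 3.5156% of Halcyon Capital LLC.
Chain via Wildmere Energy Co. → Stonebridge Group plc (R1): 55% × 87% × 31% = 14.8335% of Halcyon Capital LLC.
Chain via Northgate Pharma AG → Talon Foods Inc. (R1): 28% × 37% × 36% = 3.7296% of Halcyon Capital LLC.
Aggregating (R3): 3.5156% + 14.8335% + 3.7296% = 22.0787%.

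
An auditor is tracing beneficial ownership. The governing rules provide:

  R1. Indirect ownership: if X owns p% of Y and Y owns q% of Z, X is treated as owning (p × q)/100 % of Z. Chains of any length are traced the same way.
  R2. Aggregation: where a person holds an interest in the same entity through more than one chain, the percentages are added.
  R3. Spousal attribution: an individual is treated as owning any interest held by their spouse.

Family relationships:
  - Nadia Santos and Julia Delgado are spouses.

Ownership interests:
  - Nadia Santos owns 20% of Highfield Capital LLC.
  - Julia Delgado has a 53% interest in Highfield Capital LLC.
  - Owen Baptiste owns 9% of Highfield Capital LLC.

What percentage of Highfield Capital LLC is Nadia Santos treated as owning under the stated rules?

By spousal attribution (R3), Nadia Santos is treated as also owning Julia Delgado's interest in Highfield Capital LLC, giving 20% + 53% = 73%.
Direct interest in Highfield Capital LLC: 73%.

73%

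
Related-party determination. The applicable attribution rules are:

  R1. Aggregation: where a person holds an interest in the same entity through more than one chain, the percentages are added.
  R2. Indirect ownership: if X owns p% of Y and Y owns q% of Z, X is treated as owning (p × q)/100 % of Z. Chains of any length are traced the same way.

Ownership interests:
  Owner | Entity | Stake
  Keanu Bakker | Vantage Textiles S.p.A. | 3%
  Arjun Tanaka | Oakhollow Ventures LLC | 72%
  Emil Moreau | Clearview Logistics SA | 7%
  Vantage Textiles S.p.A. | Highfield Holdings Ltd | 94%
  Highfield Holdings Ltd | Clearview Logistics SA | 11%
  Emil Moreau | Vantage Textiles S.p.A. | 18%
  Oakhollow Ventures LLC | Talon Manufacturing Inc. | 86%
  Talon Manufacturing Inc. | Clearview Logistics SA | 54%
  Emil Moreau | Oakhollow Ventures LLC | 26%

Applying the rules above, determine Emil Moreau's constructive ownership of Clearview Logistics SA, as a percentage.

20.9356%

Chain via Oakhollow Ventures LLC → Talon Manufacturing Inc. (R2): 26% × 86% × 54% = 12.0744% of Clearview Logistics SA.
Chain via Vantage Textiles S.p.A. → Highfield Holdings Ltd (R2): 18% × 94% × 11% = 1.8612% of Clearview Logistics SA.
Direct interest in Clearview Logistics SA: 7%.
Aggregating (R1): 12.0744% + 1.8612% + 7% = 20.9356%.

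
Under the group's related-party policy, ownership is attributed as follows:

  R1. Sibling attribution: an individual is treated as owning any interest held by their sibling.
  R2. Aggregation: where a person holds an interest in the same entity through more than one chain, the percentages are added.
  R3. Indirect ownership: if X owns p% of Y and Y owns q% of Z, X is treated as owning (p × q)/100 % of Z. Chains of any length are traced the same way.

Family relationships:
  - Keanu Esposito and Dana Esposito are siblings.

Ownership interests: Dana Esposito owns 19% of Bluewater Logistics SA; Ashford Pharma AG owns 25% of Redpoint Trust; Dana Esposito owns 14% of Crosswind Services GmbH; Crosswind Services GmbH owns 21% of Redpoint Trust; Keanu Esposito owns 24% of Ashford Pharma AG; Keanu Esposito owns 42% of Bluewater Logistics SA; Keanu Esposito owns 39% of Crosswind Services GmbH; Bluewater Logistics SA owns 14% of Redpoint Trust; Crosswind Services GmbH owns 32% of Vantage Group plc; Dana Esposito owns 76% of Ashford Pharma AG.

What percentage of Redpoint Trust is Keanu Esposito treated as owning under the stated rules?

44.67%

By sibling attribution (R1), Keanu Esposito is treated as also owning Dana Esposito's interest in Crosswind Services GmbH, giving 39% + 14% = 53%.
By sibling attribution (R1), Keanu Esposito is treated as also owning Dana Esposito's interest in Ashford Pharma AG, giving 24% + 76% = 100%.
By sibling attribution (R1), Keanu Esposito is treated as also owning Dana Esposito's interest in Bluewater Logistics SA, giving 42% + 19% = 61%.
Chain via Crosswind Services GmbH (R3): 53% × 21% = 11.13% of Redpoint Trust.
Chain via Ashford Pharma AG (R3): 100% × 25% = 25% of Redpoint Trust.
Chain via Bluewater Logistics SA (R3): 61% × 14% = 8.54% of Redpoint Trust.
Aggregating (R2): 11.13% + 25% + 8.54% = 44.67%.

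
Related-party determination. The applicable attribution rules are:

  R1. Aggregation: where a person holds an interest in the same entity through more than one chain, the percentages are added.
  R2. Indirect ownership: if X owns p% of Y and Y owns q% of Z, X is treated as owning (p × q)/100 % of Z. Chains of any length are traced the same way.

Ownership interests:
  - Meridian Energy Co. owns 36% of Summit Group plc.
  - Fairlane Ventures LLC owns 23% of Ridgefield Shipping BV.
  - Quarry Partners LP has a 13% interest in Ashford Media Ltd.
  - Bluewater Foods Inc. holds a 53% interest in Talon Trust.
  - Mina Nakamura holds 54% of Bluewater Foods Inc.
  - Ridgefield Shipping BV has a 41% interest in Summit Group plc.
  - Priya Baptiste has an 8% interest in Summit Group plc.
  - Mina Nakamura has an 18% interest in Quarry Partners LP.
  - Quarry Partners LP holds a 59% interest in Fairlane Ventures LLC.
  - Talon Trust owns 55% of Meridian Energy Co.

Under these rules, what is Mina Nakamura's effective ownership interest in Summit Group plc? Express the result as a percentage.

Chain via Bluewater Foods Inc. → Talon Trust → Meridian Energy Co. (R2): 54% × 53% × 55% × 36% = 5.66676% of Summit Group plc.
Chain via Quarry Partners LP → Fairlane Ventures LLC → Ridgefield Shipping BV (R2): 18% × 59% × 23% × 41% = 1.001466% of Summit Group plc.
Aggregating (R1): 5.66676% + 1.001466% = 6.668226%.

6.668226%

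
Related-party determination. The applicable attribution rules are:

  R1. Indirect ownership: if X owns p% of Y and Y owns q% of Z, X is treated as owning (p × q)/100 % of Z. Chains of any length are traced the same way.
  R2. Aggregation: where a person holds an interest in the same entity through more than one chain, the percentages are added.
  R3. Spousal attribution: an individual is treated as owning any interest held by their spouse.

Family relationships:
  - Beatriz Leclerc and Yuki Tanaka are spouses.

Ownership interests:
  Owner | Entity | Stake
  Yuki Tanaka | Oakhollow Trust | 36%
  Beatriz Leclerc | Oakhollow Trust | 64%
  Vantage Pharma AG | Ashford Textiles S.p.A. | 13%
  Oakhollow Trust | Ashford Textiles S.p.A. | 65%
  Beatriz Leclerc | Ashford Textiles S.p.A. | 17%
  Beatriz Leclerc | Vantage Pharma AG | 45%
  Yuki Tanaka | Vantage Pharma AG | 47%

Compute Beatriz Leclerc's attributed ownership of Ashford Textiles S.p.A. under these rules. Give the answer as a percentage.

By spousal attribution (R3), Beatriz Leclerc is treated as also owning Yuki Tanaka's interest in Vantage Pharma AG, giving 45% + 47% = 92%.
By spousal attribution (R3), Beatriz Leclerc is treated as also owning Yuki Tanaka's interest in Oakhollow Trust, giving 64% + 36% = 100%.
Chain via Vantage Pharma AG (R1): 92% × 13% = 11.96% of Ashford Textiles S.p.A.
Chain via Oakhollow Trust (R1): 100% × 65% = 65% of Ashford Textiles S.p.A.
Direct interest in Ashford Textiles S.p.A: 17%.
Aggregating (R2): 11.96% + 65% + 17% = 93.96%.

93.96%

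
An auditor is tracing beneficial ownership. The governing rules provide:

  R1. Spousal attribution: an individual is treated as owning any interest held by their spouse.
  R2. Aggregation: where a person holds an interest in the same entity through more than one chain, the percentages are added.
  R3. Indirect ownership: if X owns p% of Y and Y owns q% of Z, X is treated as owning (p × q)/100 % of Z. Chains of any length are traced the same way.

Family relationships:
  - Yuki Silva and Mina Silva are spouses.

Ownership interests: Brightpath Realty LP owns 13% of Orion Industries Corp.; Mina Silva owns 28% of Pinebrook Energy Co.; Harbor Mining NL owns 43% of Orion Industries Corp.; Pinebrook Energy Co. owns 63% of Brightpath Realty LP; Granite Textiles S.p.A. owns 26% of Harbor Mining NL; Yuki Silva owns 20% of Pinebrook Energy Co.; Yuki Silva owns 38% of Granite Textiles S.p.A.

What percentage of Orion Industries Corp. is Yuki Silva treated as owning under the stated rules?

8.1796%

By spousal attribution (R1), Yuki Silva is treated as also owning Mina Silva's interest in Pinebrook Energy Co, giving 20% + 28% = 48%.
Chain via Pinebrook Energy Co. → Brightpath Realty LP (R3): 48% × 63% × 13% = 3.9312% of Orion Industries Corp.
Chain via Granite Textiles S.p.A. → Harbor Mining NL (R3): 38% × 26% × 43% = 4.2484% of Orion Industries Corp.
Aggregating (R2): 3.9312% + 4.2484% = 8.1796%.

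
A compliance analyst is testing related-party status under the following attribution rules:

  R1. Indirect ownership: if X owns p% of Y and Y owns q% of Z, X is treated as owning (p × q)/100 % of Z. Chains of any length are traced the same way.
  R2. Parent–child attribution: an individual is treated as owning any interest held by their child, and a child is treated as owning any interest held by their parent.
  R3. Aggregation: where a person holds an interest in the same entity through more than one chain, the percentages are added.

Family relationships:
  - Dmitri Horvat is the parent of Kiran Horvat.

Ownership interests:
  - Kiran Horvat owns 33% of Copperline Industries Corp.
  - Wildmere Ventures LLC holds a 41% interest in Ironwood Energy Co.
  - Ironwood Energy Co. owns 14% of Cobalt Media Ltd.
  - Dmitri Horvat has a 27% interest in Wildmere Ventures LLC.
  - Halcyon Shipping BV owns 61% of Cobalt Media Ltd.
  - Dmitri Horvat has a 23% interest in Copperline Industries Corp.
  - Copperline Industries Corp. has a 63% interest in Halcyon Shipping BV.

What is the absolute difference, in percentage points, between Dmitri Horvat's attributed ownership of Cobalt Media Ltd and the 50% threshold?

By parent–child attribution (R2), Dmitri Horvat is treated as also owning Kiran Horvat's interest in Copperline Industries Corp, giving 23% + 33% = 56%.
Chain via Copperline Industries Corp. → Halcyon Shipping BV (R1): 56% × 63% × 61% = 21.5208% of Cobalt Media Ltd.
Chain via Wildmere Ventures LLC → Ironwood Energy Co. (R1): 27% × 41% × 14% = 1.5498% of Cobalt Media Ltd.
Aggregating (R3): 21.5208% + 1.5498% = 23.0706%.
23.0706% falls short of the 50% threshold by 26.9294 percentage points.

26.9294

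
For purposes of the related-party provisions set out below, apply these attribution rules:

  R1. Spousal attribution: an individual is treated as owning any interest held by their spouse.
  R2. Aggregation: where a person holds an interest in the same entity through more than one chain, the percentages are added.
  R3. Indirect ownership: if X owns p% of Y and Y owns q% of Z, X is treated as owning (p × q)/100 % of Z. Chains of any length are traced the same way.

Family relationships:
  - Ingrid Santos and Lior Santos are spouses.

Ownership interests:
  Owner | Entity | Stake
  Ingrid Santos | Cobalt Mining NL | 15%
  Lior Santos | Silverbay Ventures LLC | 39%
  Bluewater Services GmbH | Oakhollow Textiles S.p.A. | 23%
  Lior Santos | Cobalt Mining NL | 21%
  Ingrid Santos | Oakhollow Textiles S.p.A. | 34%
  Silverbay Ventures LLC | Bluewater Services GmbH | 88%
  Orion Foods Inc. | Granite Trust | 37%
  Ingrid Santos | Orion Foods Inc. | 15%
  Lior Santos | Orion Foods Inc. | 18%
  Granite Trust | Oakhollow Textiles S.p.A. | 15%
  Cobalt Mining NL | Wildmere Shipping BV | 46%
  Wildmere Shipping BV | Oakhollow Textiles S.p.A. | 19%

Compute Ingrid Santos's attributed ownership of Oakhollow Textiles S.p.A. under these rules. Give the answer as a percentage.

46.8715%

By spousal attribution (R1), Ingrid Santos is treated as also owning Lior Santos's interest in Cobalt Mining NL, giving 15% + 21% = 36%.
By spousal attribution (R1), Ingrid Santos is treated as also owning Lior Santos's interest in Orion Foods Inc, giving 15% + 18% = 33%.
By spousal attribution (R1), Ingrid Santos is treated as owning Lior Santos's 39% interest in Silverbay Ventures LLC.
Chain via Cobalt Mining NL → Wildmere Shipping BV (R3): 36% × 46% × 19% = 3.1464% of Oakhollow Textiles S.p.A.
Chain via Orion Foods Inc. → Granite Trust (R3): 33% × 37% × 15% = 1.8315% of Oakhollow Textiles S.p.A.
Direct interest in Oakhollow Textiles S.p.A: 34%.
Chain via Silverbay Ventures LLC → Bluewater Services GmbH (R3): 39% × 88% × 23% = 7.8936% of Oakhollow Textiles S.p.A.
Aggregating (R2): 3.1464% + 1.8315% + 34% + 7.8936% = 46.8715%.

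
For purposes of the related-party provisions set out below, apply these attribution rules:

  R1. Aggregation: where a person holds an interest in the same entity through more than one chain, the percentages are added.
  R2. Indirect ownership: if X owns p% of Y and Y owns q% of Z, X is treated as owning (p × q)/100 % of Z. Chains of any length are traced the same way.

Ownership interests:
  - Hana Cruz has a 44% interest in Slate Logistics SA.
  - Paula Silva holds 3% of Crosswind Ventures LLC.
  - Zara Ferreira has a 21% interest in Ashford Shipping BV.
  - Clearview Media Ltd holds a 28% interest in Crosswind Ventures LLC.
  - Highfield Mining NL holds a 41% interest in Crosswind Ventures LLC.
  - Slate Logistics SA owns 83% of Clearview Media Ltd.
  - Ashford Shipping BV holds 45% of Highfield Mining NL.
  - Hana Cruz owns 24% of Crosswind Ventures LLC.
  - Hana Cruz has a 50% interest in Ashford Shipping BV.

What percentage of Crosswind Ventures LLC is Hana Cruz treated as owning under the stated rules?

Chain via Slate Logistics SA → Clearview Media Ltd (R2): 44% × 83% × 28% = 10.2256% of Crosswind Ventures LLC.
Chain via Ashford Shipping BV → Highfield Mining NL (R2): 50% × 45% × 41% = 9.225% of Crosswind Ventures LLC.
Direct interest in Crosswind Ventures LLC: 24%.
Aggregating (R1): 10.2256% + 9.225% + 24% = 43.4506%.

43.4506%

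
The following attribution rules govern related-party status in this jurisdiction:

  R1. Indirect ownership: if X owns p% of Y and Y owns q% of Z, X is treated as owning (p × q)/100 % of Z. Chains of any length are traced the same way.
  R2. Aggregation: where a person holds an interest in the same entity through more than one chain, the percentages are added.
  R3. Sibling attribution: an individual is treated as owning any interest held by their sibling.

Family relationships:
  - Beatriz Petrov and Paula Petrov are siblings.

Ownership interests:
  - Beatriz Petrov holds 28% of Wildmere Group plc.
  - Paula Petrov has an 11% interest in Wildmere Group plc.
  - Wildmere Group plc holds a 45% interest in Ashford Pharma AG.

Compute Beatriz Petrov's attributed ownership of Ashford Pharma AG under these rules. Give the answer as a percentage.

17.55%

By sibling attribution (R3), Beatriz Petrov is treated as also owning Paula Petrov's interest in Wildmere Group plc, giving 28% + 11% = 39%.
Chain via Wildmere Group plc (R1): 39% × 45% = 17.55% of Ashford Pharma AG.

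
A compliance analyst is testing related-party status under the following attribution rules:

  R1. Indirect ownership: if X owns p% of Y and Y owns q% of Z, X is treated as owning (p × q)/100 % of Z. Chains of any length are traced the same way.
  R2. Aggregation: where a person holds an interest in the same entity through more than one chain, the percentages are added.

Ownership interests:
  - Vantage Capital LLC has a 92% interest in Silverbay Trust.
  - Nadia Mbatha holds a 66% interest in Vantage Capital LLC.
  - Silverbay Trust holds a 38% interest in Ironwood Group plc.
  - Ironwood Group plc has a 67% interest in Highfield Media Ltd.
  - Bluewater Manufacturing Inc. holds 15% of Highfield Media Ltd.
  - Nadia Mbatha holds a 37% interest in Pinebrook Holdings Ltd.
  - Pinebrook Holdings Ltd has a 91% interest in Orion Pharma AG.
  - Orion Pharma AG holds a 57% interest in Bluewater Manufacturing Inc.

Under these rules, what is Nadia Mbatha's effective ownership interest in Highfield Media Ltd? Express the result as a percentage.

18.338097%

Chain via Pinebrook Holdings Ltd → Orion Pharma AG → Bluewater Manufacturing Inc. (R1): 37% × 91% × 57% × 15% = 2.878785% of Highfield Media Ltd.
Chain via Vantage Capital LLC → Silverbay Trust → Ironwood Group plc (R1): 66% × 92% × 38% × 67% = 15.459312% of Highfield Media Ltd.
Aggregating (R2): 2.878785% + 15.459312% = 18.338097%.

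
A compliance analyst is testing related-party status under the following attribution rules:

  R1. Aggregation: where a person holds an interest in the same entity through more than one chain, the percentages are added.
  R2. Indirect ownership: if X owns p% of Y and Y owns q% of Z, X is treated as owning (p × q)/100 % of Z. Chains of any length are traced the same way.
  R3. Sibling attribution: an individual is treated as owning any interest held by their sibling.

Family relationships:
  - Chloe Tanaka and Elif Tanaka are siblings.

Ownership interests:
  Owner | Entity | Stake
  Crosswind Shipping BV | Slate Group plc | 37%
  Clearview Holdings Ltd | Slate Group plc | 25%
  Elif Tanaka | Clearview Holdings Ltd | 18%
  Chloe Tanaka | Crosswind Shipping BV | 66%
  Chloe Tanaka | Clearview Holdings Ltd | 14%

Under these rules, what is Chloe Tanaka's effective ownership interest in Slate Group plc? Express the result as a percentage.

32.42%

By sibling attribution (R3), Chloe Tanaka is treated as also owning Elif Tanaka's interest in Clearview Holdings Ltd, giving 14% + 18% = 32%.
Chain via Crosswind Shipping BV (R2): 66% × 37% = 24.42% of Slate Group plc.
Chain via Clearview Holdings Ltd (R2): 32% × 25% = 8% of Slate Group plc.
Aggregating (R1): 24.42% + 8% = 32.42%.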